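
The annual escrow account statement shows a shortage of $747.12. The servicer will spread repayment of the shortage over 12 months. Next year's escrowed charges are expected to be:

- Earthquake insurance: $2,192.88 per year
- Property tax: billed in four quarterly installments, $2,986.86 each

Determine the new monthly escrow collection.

Earthquake insurance = $2,192.88 annually
Property tax = $2,986.86 × 4 = $11,947.44 annually
Total per year = $14,140.32
Monthly escrow = $14,140.32 / 12 = $1,178.36
Shortage per month = $747.12 ÷ 12 = $62.26
New monthly escrow = $1,178.36 + $62.26 = $1,240.62

$1,240.62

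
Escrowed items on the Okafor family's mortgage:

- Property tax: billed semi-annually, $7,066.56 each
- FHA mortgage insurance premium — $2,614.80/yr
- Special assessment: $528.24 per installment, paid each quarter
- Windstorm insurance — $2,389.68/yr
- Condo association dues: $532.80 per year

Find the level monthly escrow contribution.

Property tax — $7,066.56 × 2 = $14,133.12 per year
FHA mortgage insurance premium — $2,614.80 per year
Special assessment — $528.24 × 4 = $2,112.96 per year
Windstorm insurance — $2,389.68 per year
Condo association dues — $532.80 per year
Total per year = $14,133.12 + $2,614.80 + $2,112.96 + $2,389.68 + $532.80 = $21,783.36
Monthly escrow = $21,783.36 / 12 = $1,815.28

$1,815.28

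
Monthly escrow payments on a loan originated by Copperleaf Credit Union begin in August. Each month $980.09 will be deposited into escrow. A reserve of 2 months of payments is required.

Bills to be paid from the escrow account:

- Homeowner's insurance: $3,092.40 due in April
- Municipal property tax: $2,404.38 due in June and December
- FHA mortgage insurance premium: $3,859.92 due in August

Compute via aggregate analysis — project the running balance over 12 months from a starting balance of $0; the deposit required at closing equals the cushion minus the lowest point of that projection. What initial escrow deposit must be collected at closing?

Cushion = 2 × $980.09 = $1,960.18
Trial balance (start $0, +$980.09 each month, − disbursements):
  Aug: +$980.09 − $3,859.92 → -$2,879.83
  Sep: +$980.09 → -$1,899.74
  Oct: +$980.09 → -$919.65
  Nov: +$980.09 → $60.44
  Dec: +$980.09 − $2,404.38 → -$1,363.85
  Jan: +$980.09 → -$383.76
  Feb: +$980.09 → $596.33
  Mar: +$980.09 → $1,576.42
  Apr: +$980.09 − $3,092.40 → -$535.89
  May: +$980.09 → $444.20
  Jun: +$980.09 − $2,404.38 → -$980.09
  Jul: +$980.09 → $0.00
Lowest trial balance = -$2,879.83 (Aug)
Initial deposit = cushion − low point = $1,960.18 − (-$2,879.83) = $4,840.01

$4,840.01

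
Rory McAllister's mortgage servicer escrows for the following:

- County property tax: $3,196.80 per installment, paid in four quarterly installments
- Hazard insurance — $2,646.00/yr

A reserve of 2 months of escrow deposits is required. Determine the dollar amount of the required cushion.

$2,572.20

County property tax: $3,196.80 × 4 = $12,787.20 annually
Hazard insurance: $2,646.00 annually
Combined annual = $15,433.20
Base monthly escrow = $15,433.20 / 12 = $1,286.10
Cushion = 2 × $1,286.10 = $2,572.20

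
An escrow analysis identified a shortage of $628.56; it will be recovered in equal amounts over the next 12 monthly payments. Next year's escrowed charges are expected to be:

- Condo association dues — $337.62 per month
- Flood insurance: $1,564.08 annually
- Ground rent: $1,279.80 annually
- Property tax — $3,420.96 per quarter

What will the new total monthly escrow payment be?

Condo association dues — $337.62 × 12 = $4,051.44/yr
Flood insurance — $1,564.08/yr
Ground rent — $1,279.80/yr
Property tax — $3,420.96 × 4 = $13,683.84/yr
Yearly total = $4,051.44 + $1,564.08 + $1,279.80 + $13,683.84 = $20,579.16
Per month = $20,579.16 / 12 = $1,714.93
Shortage spread = $628.56 ÷ 12 = $52.38/mo
Adjusted monthly = $1,714.93 + $52.38 = $1,767.31

$1,767.31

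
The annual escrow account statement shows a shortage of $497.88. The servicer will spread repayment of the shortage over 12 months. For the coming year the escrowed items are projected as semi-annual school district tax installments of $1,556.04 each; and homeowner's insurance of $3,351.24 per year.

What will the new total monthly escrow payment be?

$580.10

School district tax — $1,556.04 × 2 = $3,112.08
Homeowner's insurance — $3,351.24
Combined annual = $6,463.32
Monthly = $6,463.32 / 12 = $538.61
Shortage spread = $497.88 / 12 = $41.49/mo
Adjusted monthly = $538.61 + $41.49 = $580.10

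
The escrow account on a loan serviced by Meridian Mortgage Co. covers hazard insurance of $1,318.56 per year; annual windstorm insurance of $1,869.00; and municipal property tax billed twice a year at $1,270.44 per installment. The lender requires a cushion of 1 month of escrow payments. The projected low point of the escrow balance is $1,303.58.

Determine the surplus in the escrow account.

$826.21

Hazard insurance = $1,318.56 annually
Windstorm insurance = $1,869.00 annually
Municipal property tax = $1,270.44 × 2 = $2,540.88 annually
Total per year = $1,318.56 + $1,869.00 + $2,540.88 = $5,728.44
Monthly escrow = $5,728.44 ÷ 12 = $477.37
Required cushion = 1 × $477.37 = $477.37
Surplus = $1,303.58 − $477.37 = $826.21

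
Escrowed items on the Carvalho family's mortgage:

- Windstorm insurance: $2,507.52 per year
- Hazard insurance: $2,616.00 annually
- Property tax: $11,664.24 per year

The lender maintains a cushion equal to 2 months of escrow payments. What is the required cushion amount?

Windstorm insurance — $2,507.52 per year
Hazard insurance — $2,616.00 per year
Property tax — $11,664.24 per year
Annual escrow total = $16,787.76
Per month = $16,787.76 / 12 = $1,398.98
Cushion = 2 × $1,398.98 = $2,797.96

$2,797.96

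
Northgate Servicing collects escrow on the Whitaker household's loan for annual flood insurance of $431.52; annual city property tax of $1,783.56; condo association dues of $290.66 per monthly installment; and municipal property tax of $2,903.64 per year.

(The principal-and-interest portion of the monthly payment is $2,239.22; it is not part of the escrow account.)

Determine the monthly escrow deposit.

$717.22

Flood insurance: $431.52
City property tax: $1,783.56
Condo association dues: $290.66 × 12 = $3,487.92
Municipal property tax: $2,903.64
Yearly total = $8,606.64
Monthly = $8,606.64 ÷ 12 = $717.22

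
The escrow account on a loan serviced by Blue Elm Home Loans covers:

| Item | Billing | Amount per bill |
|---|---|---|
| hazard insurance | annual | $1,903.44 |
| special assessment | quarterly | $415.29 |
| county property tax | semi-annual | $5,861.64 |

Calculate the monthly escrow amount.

$1,273.99

Hazard insurance = $1,903.44
Special assessment = $415.29 × 4 = $1,661.16
County property tax = $5,861.64 × 2 = $11,723.28
Total per year = $1,903.44 + $1,661.16 + $11,723.28 = $15,287.88
Monthly escrow = $15,287.88 / 12 = $1,273.99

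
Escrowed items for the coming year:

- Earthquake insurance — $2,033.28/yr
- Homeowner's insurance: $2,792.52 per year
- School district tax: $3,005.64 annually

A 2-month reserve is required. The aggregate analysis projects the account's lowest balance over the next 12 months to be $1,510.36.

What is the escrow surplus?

Earthquake insurance: $2,033.28 per year
Homeowner's insurance: $2,792.52 per year
School district tax: $3,005.64 per year
Total per year = $7,831.44
Base monthly escrow = $7,831.44 ÷ 12 = $652.62
Cushion = 2 × $652.62 = $1,305.24
Surplus = $1,510.36 − $1,305.24 = $205.12

$205.12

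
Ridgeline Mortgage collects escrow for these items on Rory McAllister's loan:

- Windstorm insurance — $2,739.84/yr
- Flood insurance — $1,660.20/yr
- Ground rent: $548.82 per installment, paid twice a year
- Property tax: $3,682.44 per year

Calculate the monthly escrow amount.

Windstorm insurance = $2,739.84 annually
Flood insurance = $1,660.20 annually
Ground rent = $548.82 × 2 = $1,097.64 annually
Property tax = $3,682.44 annually
Total per year = $2,739.84 + $1,660.20 + $1,097.64 + $3,682.44 = $9,180.12
Monthly = $9,180.12 ÷ 12 = $765.01

$765.01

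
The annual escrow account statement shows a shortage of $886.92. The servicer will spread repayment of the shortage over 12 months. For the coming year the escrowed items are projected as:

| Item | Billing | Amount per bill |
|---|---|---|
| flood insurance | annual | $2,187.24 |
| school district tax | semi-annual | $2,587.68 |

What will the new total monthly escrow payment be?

$687.46

Flood insurance: $2,187.24
School district tax: $2,587.68 × 2 = $5,175.36
Annual escrow total = $2,187.24 + $5,175.36 = $7,362.60
Monthly = $7,362.60 / 12 = $613.55
Shortage spread = $886.92 / 12 = $73.91/mo
New monthly escrow = $613.55 + $73.91 = $687.46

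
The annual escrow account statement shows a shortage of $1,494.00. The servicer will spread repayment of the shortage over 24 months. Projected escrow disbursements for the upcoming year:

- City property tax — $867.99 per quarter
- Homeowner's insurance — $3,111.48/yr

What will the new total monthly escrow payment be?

City property tax — $867.99 × 4 = $3,471.96
Homeowner's insurance — $3,111.48
Yearly total = $6,583.44
Monthly escrow = $6,583.44 / 12 = $548.62
Monthly shortage recovery: $1,494.00 ÷ 24 = $62.25
New monthly escrow = $548.62 + $62.25 = $610.87

$610.87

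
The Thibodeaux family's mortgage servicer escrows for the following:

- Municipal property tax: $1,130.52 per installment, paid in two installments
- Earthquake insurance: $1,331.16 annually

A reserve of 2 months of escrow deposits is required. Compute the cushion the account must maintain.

$598.70

Municipal property tax = $1,130.52 × 2 = $2,261.04/yr
Earthquake insurance = $1,331.16/yr
Combined annual = $3,592.20
Per month = $3,592.20 ÷ 12 = $299.35
Reserve = 2 × $299.35 = $598.70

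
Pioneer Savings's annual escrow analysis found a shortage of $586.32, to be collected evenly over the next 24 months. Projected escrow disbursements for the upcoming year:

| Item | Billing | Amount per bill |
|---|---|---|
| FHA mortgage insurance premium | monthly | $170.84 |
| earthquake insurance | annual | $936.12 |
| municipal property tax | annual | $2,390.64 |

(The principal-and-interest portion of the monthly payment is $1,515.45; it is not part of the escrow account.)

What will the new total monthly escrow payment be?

$472.50

FHA mortgage insurance premium = $170.84 × 12 = $2,050.08 per year
Earthquake insurance = $936.12 per year
Municipal property tax = $2,390.64 per year
Yearly total = $5,376.84
Base monthly escrow = $5,376.84 ÷ 12 = $448.07
Shortage spread = $586.32 ÷ 24 = $24.43/mo
New monthly escrow = $448.07 + $24.43 = $472.50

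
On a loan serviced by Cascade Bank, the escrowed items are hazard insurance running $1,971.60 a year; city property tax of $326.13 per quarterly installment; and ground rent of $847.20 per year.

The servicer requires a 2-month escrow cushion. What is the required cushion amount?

$687.22

Hazard insurance — $1,971.60/yr
City property tax — $326.13 × 4 = $1,304.52/yr
Ground rent — $847.20/yr
Total annual escrow = $1,971.60 + $1,304.52 + $847.20 = $4,123.32
Base monthly escrow = $4,123.32 ÷ 12 = $343.61
Cushion = 2 × $343.61 = $687.22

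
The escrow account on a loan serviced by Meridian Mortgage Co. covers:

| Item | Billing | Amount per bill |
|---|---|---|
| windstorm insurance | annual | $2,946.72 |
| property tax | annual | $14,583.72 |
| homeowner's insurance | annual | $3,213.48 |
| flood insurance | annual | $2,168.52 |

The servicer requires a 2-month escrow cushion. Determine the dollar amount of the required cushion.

Windstorm insurance: $2,946.72 annually
Property tax: $14,583.72 annually
Homeowner's insurance: $3,213.48 annually
Flood insurance: $2,168.52 annually
Total annual escrow = $2,946.72 + $14,583.72 + $3,213.48 + $2,168.52 = $22,912.44
Monthly escrow = $22,912.44 / 12 = $1,909.37
Reserve = 2 × $1,909.37 = $3,818.74

$3,818.74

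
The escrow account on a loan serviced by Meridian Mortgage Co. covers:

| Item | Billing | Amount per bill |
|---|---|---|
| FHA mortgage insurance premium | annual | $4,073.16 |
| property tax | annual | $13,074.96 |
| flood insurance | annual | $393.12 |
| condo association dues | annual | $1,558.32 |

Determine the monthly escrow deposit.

FHA mortgage insurance premium — $4,073.16/yr
Property tax — $13,074.96/yr
Flood insurance — $393.12/yr
Condo association dues — $1,558.32/yr
Yearly total = $4,073.16 + $13,074.96 + $393.12 + $1,558.32 = $19,099.56
Monthly escrow = $19,099.56 / 12 = $1,591.63

$1,591.63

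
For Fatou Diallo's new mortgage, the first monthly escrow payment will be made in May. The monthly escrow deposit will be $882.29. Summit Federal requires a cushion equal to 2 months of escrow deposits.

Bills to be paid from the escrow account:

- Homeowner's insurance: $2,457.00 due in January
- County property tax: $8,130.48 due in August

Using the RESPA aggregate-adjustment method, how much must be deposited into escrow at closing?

Cushion = 2 × $882.29 = $1,764.58
Trial balance (start $0, +$882.29 each month, − disbursements):
  May: +$882.29 → $882.29
  Jun: +$882.29 → $1,764.58
  Jul: +$882.29 → $2,646.87
  Aug: +$882.29 − $8,130.48 → -$4,601.32
  Sep: +$882.29 → -$3,719.03
  Oct: +$882.29 → -$2,836.74
  Nov: +$882.29 → -$1,954.45
  Dec: +$882.29 → -$1,072.16
  Jan: +$882.29 − $2,457.00 → -$2,646.87
  Feb: +$882.29 → -$1,764.58
  Mar: +$882.29 → -$882.29
  Apr: +$882.29 → $0.00
Lowest trial balance = -$4,601.32 (Aug)
Initial deposit = cushion − low point = $1,764.58 − (-$4,601.32) = $6,365.90

$6,365.90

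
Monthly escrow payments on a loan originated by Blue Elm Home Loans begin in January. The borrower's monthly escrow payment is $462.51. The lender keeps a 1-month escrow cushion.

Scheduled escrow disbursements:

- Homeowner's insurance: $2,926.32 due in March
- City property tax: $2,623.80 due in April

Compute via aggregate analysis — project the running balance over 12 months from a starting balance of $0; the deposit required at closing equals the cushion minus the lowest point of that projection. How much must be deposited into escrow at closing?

$4,162.59

Cushion = 1 × $462.51 = $462.51
Trial balance (start $0, +$462.51 each month, − disbursements):
  Jan: +$462.51 → $462.51
  Feb: +$462.51 → $925.02
  Mar: +$462.51 − $2,926.32 → -$1,538.79
  Apr: +$462.51 − $2,623.80 → -$3,700.08
  May: +$462.51 → -$3,237.57
  Jun: +$462.51 → -$2,775.06
  Jul: +$462.51 → -$2,312.55
  Aug: +$462.51 → -$1,850.04
  Sep: +$462.51 → -$1,387.53
  Oct: +$462.51 → -$925.02
  Nov: +$462.51 → -$462.51
  Dec: +$462.51 → $0.00
Lowest trial balance = -$3,700.08 (Apr)
Initial deposit = cushion − low point = $462.51 − (-$3,700.08) = $4,162.59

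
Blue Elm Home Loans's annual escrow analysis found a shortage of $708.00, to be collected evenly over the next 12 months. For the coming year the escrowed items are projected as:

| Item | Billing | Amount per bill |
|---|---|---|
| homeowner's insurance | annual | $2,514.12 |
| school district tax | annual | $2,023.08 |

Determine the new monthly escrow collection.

Homeowner's insurance = $2,514.12
School district tax = $2,023.08
Combined annual = $2,514.12 + $2,023.08 = $4,537.20
Per month = $4,537.20 / 12 = $378.10
Monthly shortage recovery: $708.00 / 12 = $59.00
New monthly escrow = $378.10 + $59.00 = $437.10

$437.10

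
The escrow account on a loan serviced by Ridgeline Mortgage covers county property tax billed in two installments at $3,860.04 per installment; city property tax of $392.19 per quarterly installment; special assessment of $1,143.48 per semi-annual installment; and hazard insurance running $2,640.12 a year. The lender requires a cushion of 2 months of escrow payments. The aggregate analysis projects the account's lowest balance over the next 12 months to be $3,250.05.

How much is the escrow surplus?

County property tax: $3,860.04 × 2 = $7,720.08 annually
City property tax: $392.19 × 4 = $1,568.76 annually
Special assessment: $1,143.48 × 2 = $2,286.96 annually
Hazard insurance: $2,640.12 annually
Combined annual = $7,720.08 + $1,568.76 + $2,286.96 + $2,640.12 = $14,215.92
Per month = $14,215.92 ÷ 12 = $1,184.66
Required reserve = 2 × $1,184.66 = $2,369.32
Surplus = $3,250.05 − $2,369.32 = $880.73

$880.73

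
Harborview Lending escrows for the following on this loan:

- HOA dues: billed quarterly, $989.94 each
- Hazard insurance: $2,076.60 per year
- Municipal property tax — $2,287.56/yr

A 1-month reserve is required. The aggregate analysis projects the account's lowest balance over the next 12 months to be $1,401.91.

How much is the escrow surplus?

HOA dues = $989.94 × 4 = $3,959.76 annually
Hazard insurance = $2,076.60 annually
Municipal property tax = $2,287.56 annually
Total per year = $8,323.92
Monthly = $8,323.92 ÷ 12 = $693.66
Cushion = 1 × $693.66 = $693.66
Surplus = $1,401.91 − $693.66 = $708.25

$708.25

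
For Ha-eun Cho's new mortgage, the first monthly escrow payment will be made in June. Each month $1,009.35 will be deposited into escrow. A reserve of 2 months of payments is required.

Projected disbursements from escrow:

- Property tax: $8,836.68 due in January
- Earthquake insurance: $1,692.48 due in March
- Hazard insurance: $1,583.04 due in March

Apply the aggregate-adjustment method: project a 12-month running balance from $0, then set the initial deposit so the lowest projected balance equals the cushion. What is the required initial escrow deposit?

$4,037.40

Cushion = 2 × $1,009.35 = $2,018.70
Trial balance (start $0, +$1,009.35 each month, − disbursements):
  Jun: +$1,009.35 → $1,009.35
  Jul: +$1,009.35 → $2,018.70
  Aug: +$1,009.35 → $3,028.05
  Sep: +$1,009.35 → $4,037.40
  Oct: +$1,009.35 → $5,046.75
  Nov: +$1,009.35 → $6,056.10
  Dec: +$1,009.35 → $7,065.45
  Jan: +$1,009.35 − $8,836.68 → -$761.88
  Feb: +$1,009.35 → $247.47
  Mar: +$1,009.35 − $3,275.52 → -$2,018.70
  Apr: +$1,009.35 → -$1,009.35
  May: +$1,009.35 → $0.00
Lowest trial balance = -$2,018.70 (Mar)
Initial deposit = cushion − low point = $2,018.70 − (-$2,018.70) = $4,037.40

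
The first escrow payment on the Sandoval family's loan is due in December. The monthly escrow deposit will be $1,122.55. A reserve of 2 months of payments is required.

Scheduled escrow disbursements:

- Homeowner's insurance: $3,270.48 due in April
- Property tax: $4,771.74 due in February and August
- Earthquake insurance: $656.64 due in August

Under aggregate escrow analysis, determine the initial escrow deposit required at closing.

$5,612.75

Cushion = 2 × $1,122.55 = $2,245.10
Trial balance (start $0, +$1,122.55 each month, − disbursements):
  Dec: +$1,122.55 → $1,122.55
  Jan: +$1,122.55 → $2,245.10
  Feb: +$1,122.55 − $4,771.74 → -$1,404.09
  Mar: +$1,122.55 → -$281.54
  Apr: +$1,122.55 − $3,270.48 → -$2,429.47
  May: +$1,122.55 → -$1,306.92
  Jun: +$1,122.55 → -$184.37
  Jul: +$1,122.55 → $938.18
  Aug: +$1,122.55 − $5,428.38 → -$3,367.65
  Sep: +$1,122.55 → -$2,245.10
  Oct: +$1,122.55 → -$1,122.55
  Nov: +$1,122.55 → $0.00
Lowest trial balance = -$3,367.65 (Aug)
Initial deposit = cushion − low point = $2,245.10 − (-$3,367.65) = $5,612.75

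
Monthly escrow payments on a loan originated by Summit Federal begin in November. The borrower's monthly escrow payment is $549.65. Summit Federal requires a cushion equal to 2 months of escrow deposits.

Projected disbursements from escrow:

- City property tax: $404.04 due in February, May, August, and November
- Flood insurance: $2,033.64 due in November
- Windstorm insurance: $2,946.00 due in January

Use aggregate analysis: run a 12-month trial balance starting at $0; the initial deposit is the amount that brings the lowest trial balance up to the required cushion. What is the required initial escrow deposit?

Cushion = 2 × $549.65 = $1,099.30
Trial balance (start $0, +$549.65 each month, − disbursements):
  Nov: +$549.65 − $2,437.68 → -$1,888.03
  Dec: +$549.65 → -$1,338.38
  Jan: +$549.65 − $2,946.00 → -$3,734.73
  Feb: +$549.65 − $404.04 → -$3,589.12
  Mar: +$549.65 → -$3,039.47
  Apr: +$549.65 → -$2,489.82
  May: +$549.65 − $404.04 → -$2,344.21
  Jun: +$549.65 → -$1,794.56
  Jul: +$549.65 → -$1,244.91
  Aug: +$549.65 − $404.04 → -$1,099.30
  Sep: +$549.65 → -$549.65
  Oct: +$549.65 → $0.00
Lowest trial balance = -$3,734.73 (Jan)
Initial deposit = cushion − low point = $1,099.30 − (-$3,734.73) = $4,834.03

$4,834.03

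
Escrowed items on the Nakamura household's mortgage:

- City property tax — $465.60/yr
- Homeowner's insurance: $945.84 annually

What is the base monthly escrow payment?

$117.62

City property tax = $465.60
Homeowner's insurance = $945.84
Annual escrow total = $465.60 + $945.84 = $1,411.44
Monthly escrow = $1,411.44 ÷ 12 = $117.62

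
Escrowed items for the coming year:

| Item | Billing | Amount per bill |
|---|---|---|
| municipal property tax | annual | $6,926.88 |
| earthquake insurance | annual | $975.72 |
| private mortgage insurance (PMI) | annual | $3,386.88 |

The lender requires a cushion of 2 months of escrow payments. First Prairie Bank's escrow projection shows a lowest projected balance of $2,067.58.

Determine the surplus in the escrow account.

Municipal property tax: $6,926.88 per year
Earthquake insurance: $975.72 per year
Private mortgage insurance (PMI): $3,386.88 per year
Combined annual = $6,926.88 + $975.72 + $3,386.88 = $11,289.48
Base monthly escrow = $11,289.48 / 12 = $940.79
Required reserve = 2 × $940.79 = $1,881.58
Excess over cushion: $2,067.58 − $1,881.58 = $186.00

$186.00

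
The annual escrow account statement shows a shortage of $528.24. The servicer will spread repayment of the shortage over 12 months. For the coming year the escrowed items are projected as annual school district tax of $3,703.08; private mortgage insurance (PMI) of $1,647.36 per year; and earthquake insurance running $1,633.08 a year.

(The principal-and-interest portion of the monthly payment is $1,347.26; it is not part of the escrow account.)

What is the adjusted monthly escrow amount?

$625.98

School district tax: $3,703.08
Private mortgage insurance (PMI): $1,647.36
Earthquake insurance: $1,633.08
Yearly total = $3,703.08 + $1,647.36 + $1,633.08 = $6,983.52
Base monthly escrow = $6,983.52 ÷ 12 = $581.96
Monthly shortage recovery: $528.24 / 12 = $44.02
Adjusted monthly = $581.96 + $44.02 = $625.98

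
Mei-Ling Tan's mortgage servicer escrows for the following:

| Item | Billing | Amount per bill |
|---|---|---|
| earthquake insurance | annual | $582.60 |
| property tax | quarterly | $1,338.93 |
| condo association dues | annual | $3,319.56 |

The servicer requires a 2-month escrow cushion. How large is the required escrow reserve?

$1,542.98

Earthquake insurance = $582.60
Property tax = $1,338.93 × 4 = $5,355.72
Condo association dues = $3,319.56
Yearly total = $9,257.88
Base monthly escrow = $9,257.88 ÷ 12 = $771.49
Reserve = 2 × $771.49 = $1,542.98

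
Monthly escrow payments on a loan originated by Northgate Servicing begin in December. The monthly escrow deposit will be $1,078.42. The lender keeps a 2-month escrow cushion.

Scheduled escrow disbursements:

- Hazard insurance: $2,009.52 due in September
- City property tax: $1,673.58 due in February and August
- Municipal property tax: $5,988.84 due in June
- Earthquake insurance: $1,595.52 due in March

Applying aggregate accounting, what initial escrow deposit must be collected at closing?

Cushion = 2 × $1,078.42 = $2,156.84
Trial balance (start $0, +$1,078.42 each month, − disbursements):
  Dec: +$1,078.42 → $1,078.42
  Jan: +$1,078.42 → $2,156.84
  Feb: +$1,078.42 − $1,673.58 → $1,561.68
  Mar: +$1,078.42 − $1,595.52 → $1,044.58
  Apr: +$1,078.42 → $2,123.00
  May: +$1,078.42 → $3,201.42
  Jun: +$1,078.42 − $5,988.84 → -$1,709.00
  Jul: +$1,078.42 → -$630.58
  Aug: +$1,078.42 − $1,673.58 → -$1,225.74
  Sep: +$1,078.42 − $2,009.52 → -$2,156.84
  Oct: +$1,078.42 → -$1,078.42
  Nov: +$1,078.42 → $0.00
Lowest trial balance = -$2,156.84 (Sep)
Initial deposit = cushion − low point = $2,156.84 − (-$2,156.84) = $4,313.68

$4,313.68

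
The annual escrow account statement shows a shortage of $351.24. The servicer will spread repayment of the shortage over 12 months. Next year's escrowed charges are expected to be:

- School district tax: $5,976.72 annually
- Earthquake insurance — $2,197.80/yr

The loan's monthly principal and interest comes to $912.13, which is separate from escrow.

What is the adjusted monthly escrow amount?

School district tax — $5,976.72 per year
Earthquake insurance — $2,197.80 per year
Combined annual = $5,976.72 + $2,197.80 = $8,174.52
Monthly escrow = $8,174.52 ÷ 12 = $681.21
Monthly shortage recovery: $351.24 ÷ 12 = $29.27
New monthly escrow = $681.21 + $29.27 = $710.48

$710.48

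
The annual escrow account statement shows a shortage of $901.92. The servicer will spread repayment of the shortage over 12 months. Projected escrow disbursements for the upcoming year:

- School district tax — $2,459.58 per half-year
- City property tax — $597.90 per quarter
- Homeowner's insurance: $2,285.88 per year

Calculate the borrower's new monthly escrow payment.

School district tax = $2,459.58 × 2 = $4,919.16 per year
City property tax = $597.90 × 4 = $2,391.60 per year
Homeowner's insurance = $2,285.88 per year
Annual escrow total = $9,596.64
Monthly = $9,596.64 / 12 = $799.72
Shortage spread = $901.92 / 12 = $75.16/mo
New monthly escrow = $799.72 + $75.16 = $874.88

$874.88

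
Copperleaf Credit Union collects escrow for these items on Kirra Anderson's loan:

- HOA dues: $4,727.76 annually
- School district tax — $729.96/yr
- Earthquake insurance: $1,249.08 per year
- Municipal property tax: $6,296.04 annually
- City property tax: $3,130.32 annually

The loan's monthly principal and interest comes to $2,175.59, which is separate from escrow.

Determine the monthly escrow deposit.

HOA dues: $4,727.76 per year
School district tax: $729.96 per year
Earthquake insurance: $1,249.08 per year
Municipal property tax: $6,296.04 per year
City property tax: $3,130.32 per year
Total annual escrow = $16,133.16
Monthly = $16,133.16 / 12 = $1,344.43

$1,344.43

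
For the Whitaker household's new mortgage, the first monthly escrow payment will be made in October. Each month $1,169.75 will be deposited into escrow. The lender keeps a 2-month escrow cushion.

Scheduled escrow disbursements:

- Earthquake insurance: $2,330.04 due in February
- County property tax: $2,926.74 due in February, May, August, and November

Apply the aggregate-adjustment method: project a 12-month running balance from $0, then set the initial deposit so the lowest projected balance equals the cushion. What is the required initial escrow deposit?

Cushion = 2 × $1,169.75 = $2,339.50
Trial balance (start $0, +$1,169.75 each month, − disbursements):
  Oct: +$1,169.75 → $1,169.75
  Nov: +$1,169.75 − $2,926.74 → -$587.24
  Dec: +$1,169.75 → $582.51
  Jan: +$1,169.75 → $1,752.26
  Feb: +$1,169.75 − $5,256.78 → -$2,334.77
  Mar: +$1,169.75 → -$1,165.02
  Apr: +$1,169.75 → $4.73
  May: +$1,169.75 − $2,926.74 → -$1,752.26
  Jun: +$1,169.75 → -$582.51
  Jul: +$1,169.75 → $587.24
  Aug: +$1,169.75 − $2,926.74 → -$1,169.75
  Sep: +$1,169.75 → $0.00
Lowest trial balance = -$2,334.77 (Feb)
Initial deposit = cushion − low point = $2,339.50 − (-$2,334.77) = $4,674.27

$4,674.27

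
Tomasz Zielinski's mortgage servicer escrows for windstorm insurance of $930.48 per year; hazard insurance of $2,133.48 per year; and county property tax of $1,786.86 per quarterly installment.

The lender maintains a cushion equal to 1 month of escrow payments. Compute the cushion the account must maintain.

$850.95

Windstorm insurance: $930.48/yr
Hazard insurance: $2,133.48/yr
County property tax: $1,786.86 × 4 = $7,147.44/yr
Total per year = $930.48 + $2,133.48 + $7,147.44 = $10,211.40
Monthly escrow = $10,211.40 / 12 = $850.95
Cushion = 1 × $850.95 = $850.95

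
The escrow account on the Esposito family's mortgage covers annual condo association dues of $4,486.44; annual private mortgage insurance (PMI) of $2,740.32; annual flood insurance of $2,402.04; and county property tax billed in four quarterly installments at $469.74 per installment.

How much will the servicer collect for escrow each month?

Condo association dues: $4,486.44
Private mortgage insurance (PMI): $2,740.32
Flood insurance: $2,402.04
County property tax: $469.74 × 4 = $1,878.96
Total per year = $11,507.76
Monthly = $11,507.76 ÷ 12 = $958.98

$958.98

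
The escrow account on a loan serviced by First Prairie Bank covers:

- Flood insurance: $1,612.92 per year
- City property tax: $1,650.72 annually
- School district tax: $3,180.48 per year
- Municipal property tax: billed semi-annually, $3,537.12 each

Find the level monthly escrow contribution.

$1,126.53

Flood insurance — $1,612.92 per year
City property tax — $1,650.72 per year
School district tax — $3,180.48 per year
Municipal property tax — $3,537.12 × 2 = $7,074.24 per year
Total annual escrow = $1,612.92 + $1,650.72 + $3,180.48 + $7,074.24 = $13,518.36
Per month = $13,518.36 / 12 = $1,126.53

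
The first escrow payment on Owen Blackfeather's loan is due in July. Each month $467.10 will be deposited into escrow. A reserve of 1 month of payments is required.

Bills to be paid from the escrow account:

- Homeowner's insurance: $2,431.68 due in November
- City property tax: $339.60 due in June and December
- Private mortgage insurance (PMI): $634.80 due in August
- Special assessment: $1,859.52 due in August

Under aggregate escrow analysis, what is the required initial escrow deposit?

Cushion = 1 × $467.10 = $467.10
Trial balance (start $0, +$467.10 each month, − disbursements):
  Jul: +$467.10 → $467.10
  Aug: +$467.10 − $2,494.32 → -$1,560.12
  Sep: +$467.10 → -$1,093.02
  Oct: +$467.10 → -$625.92
  Nov: +$467.10 − $2,431.68 → -$2,590.50
  Dec: +$467.10 − $339.60 → -$2,463.00
  Jan: +$467.10 → -$1,995.90
  Feb: +$467.10 → -$1,528.80
  Mar: +$467.10 → -$1,061.70
  Apr: +$467.10 → -$594.60
  May: +$467.10 → -$127.50
  Jun: +$467.10 − $339.60 → $0.00
Lowest trial balance = -$2,590.50 (Nov)
Initial deposit = cushion − low point = $467.10 − (-$2,590.50) = $3,057.60

$3,057.60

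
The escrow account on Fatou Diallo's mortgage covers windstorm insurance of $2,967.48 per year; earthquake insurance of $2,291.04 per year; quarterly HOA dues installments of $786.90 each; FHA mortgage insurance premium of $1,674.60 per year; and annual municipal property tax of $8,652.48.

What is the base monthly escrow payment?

$1,561.10

Windstorm insurance: $2,967.48 annually
Earthquake insurance: $2,291.04 annually
HOA dues: $786.90 × 4 = $3,147.60 annually
FHA mortgage insurance premium: $1,674.60 annually
Municipal property tax: $8,652.48 annually
Yearly total = $2,967.48 + $2,291.04 + $3,147.60 + $1,674.60 + $8,652.48 = $18,733.20
Monthly = $18,733.20 ÷ 12 = $1,561.10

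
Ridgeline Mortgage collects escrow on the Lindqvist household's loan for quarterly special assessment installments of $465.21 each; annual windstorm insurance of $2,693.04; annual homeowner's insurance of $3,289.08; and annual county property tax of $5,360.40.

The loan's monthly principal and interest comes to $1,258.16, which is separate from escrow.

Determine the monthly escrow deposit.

$1,100.28

Special assessment — $465.21 × 4 = $1,860.84
Windstorm insurance — $2,693.04
Homeowner's insurance — $3,289.08
County property tax — $5,360.40
Annual escrow total = $1,860.84 + $2,693.04 + $3,289.08 + $5,360.40 = $13,203.36
Base monthly escrow = $13,203.36 / 12 = $1,100.28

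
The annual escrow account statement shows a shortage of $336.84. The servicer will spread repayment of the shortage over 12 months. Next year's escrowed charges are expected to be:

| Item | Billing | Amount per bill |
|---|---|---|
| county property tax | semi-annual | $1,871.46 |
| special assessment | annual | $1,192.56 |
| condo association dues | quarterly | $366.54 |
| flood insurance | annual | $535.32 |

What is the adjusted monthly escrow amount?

$606.15

County property tax — $1,871.46 × 2 = $3,742.92 per year
Special assessment — $1,192.56 per year
Condo association dues — $366.54 × 4 = $1,466.16 per year
Flood insurance — $535.32 per year
Total annual escrow = $6,936.96
Monthly = $6,936.96 ÷ 12 = $578.08
Shortage per month = $336.84 ÷ 12 = $28.07
New monthly escrow = $578.08 + $28.07 = $606.15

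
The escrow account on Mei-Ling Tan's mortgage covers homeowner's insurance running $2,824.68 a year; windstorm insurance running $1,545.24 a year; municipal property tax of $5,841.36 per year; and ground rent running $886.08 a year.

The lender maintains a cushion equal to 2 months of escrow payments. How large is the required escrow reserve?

$1,849.56

Homeowner's insurance — $2,824.68/yr
Windstorm insurance — $1,545.24/yr
Municipal property tax — $5,841.36/yr
Ground rent — $886.08/yr
Total per year = $2,824.68 + $1,545.24 + $5,841.36 + $886.08 = $11,097.36
Monthly escrow = $11,097.36 ÷ 12 = $924.78
Cushion = 2 × $924.78 = $1,849.56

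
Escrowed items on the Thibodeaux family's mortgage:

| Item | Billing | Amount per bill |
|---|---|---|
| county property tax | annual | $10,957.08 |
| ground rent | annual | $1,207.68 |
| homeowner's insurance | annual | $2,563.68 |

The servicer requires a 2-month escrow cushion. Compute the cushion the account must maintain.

$2,454.74

County property tax: $10,957.08/yr
Ground rent: $1,207.68/yr
Homeowner's insurance: $2,563.68/yr
Combined annual = $14,728.44
Monthly = $14,728.44 ÷ 12 = $1,227.37
Reserve = 2 × $1,227.37 = $2,454.74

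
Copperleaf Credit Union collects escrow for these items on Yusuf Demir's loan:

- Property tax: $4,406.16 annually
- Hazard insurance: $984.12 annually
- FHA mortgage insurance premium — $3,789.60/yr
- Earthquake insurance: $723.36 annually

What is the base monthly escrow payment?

$825.27

Property tax = $4,406.16 annually
Hazard insurance = $984.12 annually
FHA mortgage insurance premium = $3,789.60 annually
Earthquake insurance = $723.36 annually
Annual escrow total = $4,406.16 + $984.12 + $3,789.60 + $723.36 = $9,903.24
Monthly escrow = $9,903.24 / 12 = $825.27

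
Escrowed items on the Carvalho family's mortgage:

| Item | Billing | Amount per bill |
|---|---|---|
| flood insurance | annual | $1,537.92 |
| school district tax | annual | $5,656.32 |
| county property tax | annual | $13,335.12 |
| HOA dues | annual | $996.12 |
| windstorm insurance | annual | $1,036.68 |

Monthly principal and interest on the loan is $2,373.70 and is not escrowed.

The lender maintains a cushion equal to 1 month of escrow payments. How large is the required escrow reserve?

Flood insurance = $1,537.92/yr
School district tax = $5,656.32/yr
County property tax = $13,335.12/yr
HOA dues = $996.12/yr
Windstorm insurance = $1,036.68/yr
Annual escrow total = $1,537.92 + $5,656.32 + $13,335.12 + $996.12 + $1,036.68 = $22,562.16
Per month = $22,562.16 ÷ 12 = $1,880.18
Reserve = 1 × $1,880.18 = $1,880.18

$1,880.18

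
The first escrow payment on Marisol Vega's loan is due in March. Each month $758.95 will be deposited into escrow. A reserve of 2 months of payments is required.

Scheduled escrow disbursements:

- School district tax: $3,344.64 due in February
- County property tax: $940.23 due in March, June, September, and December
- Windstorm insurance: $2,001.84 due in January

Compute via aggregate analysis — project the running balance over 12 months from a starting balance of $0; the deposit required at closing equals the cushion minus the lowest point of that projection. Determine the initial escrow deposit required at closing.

Cushion = 2 × $758.95 = $1,517.90
Trial balance (start $0, +$758.95 each month, − disbursements):
  Mar: +$758.95 − $940.23 → -$181.28
  Apr: +$758.95 → $577.67
  May: +$758.95 → $1,336.62
  Jun: +$758.95 − $940.23 → $1,155.34
  Jul: +$758.95 → $1,914.29
  Aug: +$758.95 → $2,673.24
  Sep: +$758.95 − $940.23 → $2,491.96
  Oct: +$758.95 → $3,250.91
  Nov: +$758.95 → $4,009.86
  Dec: +$758.95 − $940.23 → $3,828.58
  Jan: +$758.95 − $2,001.84 → $2,585.69
  Feb: +$758.95 − $3,344.64 → $0.00
Lowest trial balance = -$181.28 (Mar)
Initial deposit = cushion − low point = $1,517.90 − (-$181.28) = $1,699.18

$1,699.18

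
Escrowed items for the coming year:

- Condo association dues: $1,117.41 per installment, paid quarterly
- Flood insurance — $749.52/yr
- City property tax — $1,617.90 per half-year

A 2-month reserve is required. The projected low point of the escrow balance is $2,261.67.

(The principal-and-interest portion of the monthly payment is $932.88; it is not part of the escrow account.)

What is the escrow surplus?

$852.51

Condo association dues — $1,117.41 × 4 = $4,469.64/yr
Flood insurance — $749.52/yr
City property tax — $1,617.90 × 2 = $3,235.80/yr
Combined annual = $4,469.64 + $749.52 + $3,235.80 = $8,454.96
Monthly = $8,454.96 / 12 = $704.58
Required cushion = 2 × $704.58 = $1,409.16
Excess over cushion: $2,261.67 − $1,409.16 = $852.51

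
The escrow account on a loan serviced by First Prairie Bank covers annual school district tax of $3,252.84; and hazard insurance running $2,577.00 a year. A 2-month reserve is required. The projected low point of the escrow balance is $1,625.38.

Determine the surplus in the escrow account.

School district tax — $3,252.84 annually
Hazard insurance — $2,577.00 annually
Combined annual = $3,252.84 + $2,577.00 = $5,829.84
Per month = $5,829.84 / 12 = $485.82
Required cushion = 2 × $485.82 = $971.64
Excess over cushion: $1,625.38 − $971.64 = $653.74

$653.74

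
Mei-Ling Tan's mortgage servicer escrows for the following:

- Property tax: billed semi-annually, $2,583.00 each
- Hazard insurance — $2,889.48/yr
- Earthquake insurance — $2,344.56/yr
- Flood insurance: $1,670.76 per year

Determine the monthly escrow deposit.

Property tax = $2,583.00 × 2 = $5,166.00 annually
Hazard insurance = $2,889.48 annually
Earthquake insurance = $2,344.56 annually
Flood insurance = $1,670.76 annually
Combined annual = $5,166.00 + $2,889.48 + $2,344.56 + $1,670.76 = $12,070.80
Monthly escrow = $12,070.80 / 12 = $1,005.90

$1,005.90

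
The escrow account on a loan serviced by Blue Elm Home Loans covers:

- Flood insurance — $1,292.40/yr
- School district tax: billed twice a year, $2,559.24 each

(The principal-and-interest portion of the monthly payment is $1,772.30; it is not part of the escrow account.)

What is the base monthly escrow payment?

$534.24

Flood insurance — $1,292.40
School district tax — $2,559.24 × 2 = $5,118.48
Total annual escrow = $6,410.88
Monthly = $6,410.88 ÷ 12 = $534.24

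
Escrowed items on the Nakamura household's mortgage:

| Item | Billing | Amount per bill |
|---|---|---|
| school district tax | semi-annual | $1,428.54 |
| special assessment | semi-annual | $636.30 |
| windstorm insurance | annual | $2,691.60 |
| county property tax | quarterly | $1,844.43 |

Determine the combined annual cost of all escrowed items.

$14,199.00

School district tax — $1,428.54 × 2 = $2,857.08
Special assessment — $636.30 × 2 = $1,272.60
Windstorm insurance — $2,691.60
County property tax — $1,844.43 × 4 = $7,377.72
Annual escrow total = $2,857.08 + $1,272.60 + $2,691.60 + $7,377.72 = $14,199.00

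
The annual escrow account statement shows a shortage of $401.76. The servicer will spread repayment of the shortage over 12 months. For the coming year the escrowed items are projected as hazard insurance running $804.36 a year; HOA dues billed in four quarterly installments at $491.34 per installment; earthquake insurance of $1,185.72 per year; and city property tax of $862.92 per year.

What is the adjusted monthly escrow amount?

Hazard insurance: $804.36 per year
HOA dues: $491.34 × 4 = $1,965.36 per year
Earthquake insurance: $1,185.72 per year
City property tax: $862.92 per year
Combined annual = $804.36 + $1,965.36 + $1,185.72 + $862.92 = $4,818.36
Base monthly escrow = $4,818.36 / 12 = $401.53
Shortage per month = $401.76 ÷ 12 = $33.48
New monthly escrow = $401.53 + $33.48 = $435.01

$435.01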